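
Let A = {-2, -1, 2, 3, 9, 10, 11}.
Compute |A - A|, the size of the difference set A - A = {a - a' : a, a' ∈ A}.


A - A = {a - a' : a, a' ∈ A}; |A| = 7.
Bounds: 2|A|-1 ≤ |A - A| ≤ |A|² - |A| + 1, i.e. 13 ≤ |A - A| ≤ 43.
Note: 0 ∈ A - A always (from a - a). The set is symmetric: if d ∈ A - A then -d ∈ A - A.
Enumerate nonzero differences d = a - a' with a > a' (then include -d):
Positive differences: {1, 2, 3, 4, 5, 6, 7, 8, 9, 10, 11, 12, 13}
Full difference set: {0} ∪ (positive diffs) ∪ (negative diffs).
|A - A| = 1 + 2·13 = 27 (matches direct enumeration: 27).

|A - A| = 27


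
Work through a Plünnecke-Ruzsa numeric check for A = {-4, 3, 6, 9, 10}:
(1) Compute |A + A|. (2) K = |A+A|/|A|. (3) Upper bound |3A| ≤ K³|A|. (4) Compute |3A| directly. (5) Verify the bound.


|A| = 5.
Step 1: Compute A + A by enumerating all 25 pairs.
A + A = {-8, -1, 2, 5, 6, 9, 12, 13, 15, 16, 18, 19, 20}, so |A + A| = 13.
Step 2: Doubling constant K = |A + A|/|A| = 13/5 = 13/5 ≈ 2.6000.
Step 3: Plünnecke-Ruzsa gives |3A| ≤ K³·|A| = (2.6000)³ · 5 ≈ 87.8800.
Step 4: Compute 3A = A + A + A directly by enumerating all triples (a,b,c) ∈ A³; |3A| = 25.
Step 5: Check 25 ≤ 87.8800? Yes ✓.

K = 13/5, Plünnecke-Ruzsa bound K³|A| ≈ 87.8800, |3A| = 25, inequality holds.


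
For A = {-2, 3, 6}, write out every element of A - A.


A - A = {a - a' : a, a' ∈ A}.
Compute a - a' for each ordered pair (a, a'):
a = -2: -2--2=0, -2-3=-5, -2-6=-8
a = 3: 3--2=5, 3-3=0, 3-6=-3
a = 6: 6--2=8, 6-3=3, 6-6=0
Collecting distinct values (and noting 0 appears from a-a):
A - A = {-8, -5, -3, 0, 3, 5, 8}
|A - A| = 7

A - A = {-8, -5, -3, 0, 3, 5, 8}


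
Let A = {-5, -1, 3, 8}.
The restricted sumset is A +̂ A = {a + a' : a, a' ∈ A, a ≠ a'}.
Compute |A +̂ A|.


Restricted sumset: A +̂ A = {a + a' : a ∈ A, a' ∈ A, a ≠ a'}.
Equivalently, take A + A and drop any sum 2a that is achievable ONLY as a + a for a ∈ A (i.e. sums representable only with equal summands).
Enumerate pairs (a, a') with a < a' (symmetric, so each unordered pair gives one sum; this covers all a ≠ a'):
  -5 + -1 = -6
  -5 + 3 = -2
  -5 + 8 = 3
  -1 + 3 = 2
  -1 + 8 = 7
  3 + 8 = 11
Collected distinct sums: {-6, -2, 2, 3, 7, 11}
|A +̂ A| = 6
(Reference bound: |A +̂ A| ≥ 2|A| - 3 for |A| ≥ 2, with |A| = 4 giving ≥ 5.)

|A +̂ A| = 6


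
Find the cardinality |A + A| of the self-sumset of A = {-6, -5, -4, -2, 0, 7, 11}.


A + A = {a + a' : a, a' ∈ A}; |A| = 7.
General bounds: 2|A| - 1 ≤ |A + A| ≤ |A|(|A|+1)/2, i.e. 13 ≤ |A + A| ≤ 28.
Lower bound 2|A|-1 is attained iff A is an arithmetic progression.
Enumerate sums a + a' for a ≤ a' (symmetric, so this suffices):
a = -6: -6+-6=-12, -6+-5=-11, -6+-4=-10, -6+-2=-8, -6+0=-6, -6+7=1, -6+11=5
a = -5: -5+-5=-10, -5+-4=-9, -5+-2=-7, -5+0=-5, -5+7=2, -5+11=6
a = -4: -4+-4=-8, -4+-2=-6, -4+0=-4, -4+7=3, -4+11=7
a = -2: -2+-2=-4, -2+0=-2, -2+7=5, -2+11=9
a = 0: 0+0=0, 0+7=7, 0+11=11
a = 7: 7+7=14, 7+11=18
a = 11: 11+11=22
Distinct sums: {-12, -11, -10, -9, -8, -7, -6, -5, -4, -2, 0, 1, 2, 3, 5, 6, 7, 9, 11, 14, 18, 22}
|A + A| = 22

|A + A| = 22


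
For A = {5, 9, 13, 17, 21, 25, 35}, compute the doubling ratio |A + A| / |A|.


|A| = 7.
Compute A + A by enumerating all 49 pairs.
A + A = {10, 14, 18, 22, 26, 30, 34, 38, 40, 42, 44, 46, 48, 50, 52, 56, 60, 70}, so |A + A| = 18.
K = |A + A| / |A| = 18/7 (already in lowest terms) ≈ 2.5714.
Reference: AP of size 7 gives K = 13/7 ≈ 1.8571; a fully generic set of size 7 gives K ≈ 4.0000.

|A| = 7, |A + A| = 18, K = 18/7.


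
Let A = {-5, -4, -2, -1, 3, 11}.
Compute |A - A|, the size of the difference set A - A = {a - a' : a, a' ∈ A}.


A - A = {a - a' : a, a' ∈ A}; |A| = 6.
Bounds: 2|A|-1 ≤ |A - A| ≤ |A|² - |A| + 1, i.e. 11 ≤ |A - A| ≤ 31.
Note: 0 ∈ A - A always (from a - a). The set is symmetric: if d ∈ A - A then -d ∈ A - A.
Enumerate nonzero differences d = a - a' with a > a' (then include -d):
Positive differences: {1, 2, 3, 4, 5, 7, 8, 12, 13, 15, 16}
Full difference set: {0} ∪ (positive diffs) ∪ (negative diffs).
|A - A| = 1 + 2·11 = 23 (matches direct enumeration: 23).

|A - A| = 23


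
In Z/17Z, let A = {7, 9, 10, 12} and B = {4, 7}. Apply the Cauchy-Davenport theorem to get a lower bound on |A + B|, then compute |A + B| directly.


Cauchy-Davenport: |A + B| ≥ min(p, |A| + |B| - 1) for A, B nonempty in Z/pZ.
|A| = 4, |B| = 2, p = 17.
CD lower bound = min(17, 4 + 2 - 1) = min(17, 5) = 5.
Compute A + B mod 17 directly:
a = 7: 7+4=11, 7+7=14
a = 9: 9+4=13, 9+7=16
a = 10: 10+4=14, 10+7=0
a = 12: 12+4=16, 12+7=2
A + B = {0, 2, 11, 13, 14, 16}, so |A + B| = 6.
Verify: 6 ≥ 5? Yes ✓.

CD lower bound = 5, actual |A + B| = 6.


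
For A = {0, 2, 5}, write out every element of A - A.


A - A = {a - a' : a, a' ∈ A}.
Compute a - a' for each ordered pair (a, a'):
a = 0: 0-0=0, 0-2=-2, 0-5=-5
a = 2: 2-0=2, 2-2=0, 2-5=-3
a = 5: 5-0=5, 5-2=3, 5-5=0
Collecting distinct values (and noting 0 appears from a-a):
A - A = {-5, -3, -2, 0, 2, 3, 5}
|A - A| = 7

A - A = {-5, -3, -2, 0, 2, 3, 5}


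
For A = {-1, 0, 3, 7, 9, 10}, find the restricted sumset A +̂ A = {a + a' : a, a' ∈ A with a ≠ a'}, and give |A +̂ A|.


Restricted sumset: A +̂ A = {a + a' : a ∈ A, a' ∈ A, a ≠ a'}.
Equivalently, take A + A and drop any sum 2a that is achievable ONLY as a + a for a ∈ A (i.e. sums representable only with equal summands).
Enumerate pairs (a, a') with a < a' (symmetric, so each unordered pair gives one sum; this covers all a ≠ a'):
  -1 + 0 = -1
  -1 + 3 = 2
  -1 + 7 = 6
  -1 + 9 = 8
  -1 + 10 = 9
  0 + 3 = 3
  0 + 7 = 7
  0 + 9 = 9
  0 + 10 = 10
  3 + 7 = 10
  3 + 9 = 12
  3 + 10 = 13
  7 + 9 = 16
  7 + 10 = 17
  9 + 10 = 19
Collected distinct sums: {-1, 2, 3, 6, 7, 8, 9, 10, 12, 13, 16, 17, 19}
|A +̂ A| = 13
(Reference bound: |A +̂ A| ≥ 2|A| - 3 for |A| ≥ 2, with |A| = 6 giving ≥ 9.)

|A +̂ A| = 13


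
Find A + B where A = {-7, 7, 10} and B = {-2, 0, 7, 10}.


A + B = {a + b : a ∈ A, b ∈ B}.
Enumerate all |A|·|B| = 3·4 = 12 pairs (a, b) and collect distinct sums.
a = -7: -7+-2=-9, -7+0=-7, -7+7=0, -7+10=3
a = 7: 7+-2=5, 7+0=7, 7+7=14, 7+10=17
a = 10: 10+-2=8, 10+0=10, 10+7=17, 10+10=20
Collecting distinct sums: A + B = {-9, -7, 0, 3, 5, 7, 8, 10, 14, 17, 20}
|A + B| = 11

A + B = {-9, -7, 0, 3, 5, 7, 8, 10, 14, 17, 20}


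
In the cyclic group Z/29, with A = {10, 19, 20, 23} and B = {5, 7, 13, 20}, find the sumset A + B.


Work in Z/29Z: reduce every sum a + b modulo 29.
Enumerate all 16 pairs:
a = 10: 10+5=15, 10+7=17, 10+13=23, 10+20=1
a = 19: 19+5=24, 19+7=26, 19+13=3, 19+20=10
a = 20: 20+5=25, 20+7=27, 20+13=4, 20+20=11
a = 23: 23+5=28, 23+7=1, 23+13=7, 23+20=14
Distinct residues collected: {1, 3, 4, 7, 10, 11, 14, 15, 17, 23, 24, 25, 26, 27, 28}
|A + B| = 15 (out of 29 total residues).

A + B = {1, 3, 4, 7, 10, 11, 14, 15, 17, 23, 24, 25, 26, 27, 28}


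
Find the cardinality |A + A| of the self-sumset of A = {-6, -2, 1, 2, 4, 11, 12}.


A + A = {a + a' : a, a' ∈ A}; |A| = 7.
General bounds: 2|A| - 1 ≤ |A + A| ≤ |A|(|A|+1)/2, i.e. 13 ≤ |A + A| ≤ 28.
Lower bound 2|A|-1 is attained iff A is an arithmetic progression.
Enumerate sums a + a' for a ≤ a' (symmetric, so this suffices):
a = -6: -6+-6=-12, -6+-2=-8, -6+1=-5, -6+2=-4, -6+4=-2, -6+11=5, -6+12=6
a = -2: -2+-2=-4, -2+1=-1, -2+2=0, -2+4=2, -2+11=9, -2+12=10
a = 1: 1+1=2, 1+2=3, 1+4=5, 1+11=12, 1+12=13
a = 2: 2+2=4, 2+4=6, 2+11=13, 2+12=14
a = 4: 4+4=8, 4+11=15, 4+12=16
a = 11: 11+11=22, 11+12=23
a = 12: 12+12=24
Distinct sums: {-12, -8, -5, -4, -2, -1, 0, 2, 3, 4, 5, 6, 8, 9, 10, 12, 13, 14, 15, 16, 22, 23, 24}
|A + A| = 23

|A + A| = 23


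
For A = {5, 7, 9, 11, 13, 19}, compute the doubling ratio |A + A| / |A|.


|A| = 6.
Compute A + A by enumerating all 36 pairs.
A + A = {10, 12, 14, 16, 18, 20, 22, 24, 26, 28, 30, 32, 38}, so |A + A| = 13.
K = |A + A| / |A| = 13/6 (already in lowest terms) ≈ 2.1667.
Reference: AP of size 6 gives K = 11/6 ≈ 1.8333; a fully generic set of size 6 gives K ≈ 3.5000.

|A| = 6, |A + A| = 13, K = 13/6.


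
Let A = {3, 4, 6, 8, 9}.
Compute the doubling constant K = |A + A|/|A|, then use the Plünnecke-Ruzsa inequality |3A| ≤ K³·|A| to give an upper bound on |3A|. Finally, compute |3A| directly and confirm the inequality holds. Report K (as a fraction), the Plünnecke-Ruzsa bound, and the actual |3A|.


|A| = 5.
Step 1: Compute A + A by enumerating all 25 pairs.
A + A = {6, 7, 8, 9, 10, 11, 12, 13, 14, 15, 16, 17, 18}, so |A + A| = 13.
Step 2: Doubling constant K = |A + A|/|A| = 13/5 = 13/5 ≈ 2.6000.
Step 3: Plünnecke-Ruzsa gives |3A| ≤ K³·|A| = (2.6000)³ · 5 ≈ 87.8800.
Step 4: Compute 3A = A + A + A directly by enumerating all triples (a,b,c) ∈ A³; |3A| = 19.
Step 5: Check 19 ≤ 87.8800? Yes ✓.

K = 13/5, Plünnecke-Ruzsa bound K³|A| ≈ 87.8800, |3A| = 19, inequality holds.


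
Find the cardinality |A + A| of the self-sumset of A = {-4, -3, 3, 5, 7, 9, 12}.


A + A = {a + a' : a, a' ∈ A}; |A| = 7.
General bounds: 2|A| - 1 ≤ |A + A| ≤ |A|(|A|+1)/2, i.e. 13 ≤ |A + A| ≤ 28.
Lower bound 2|A|-1 is attained iff A is an arithmetic progression.
Enumerate sums a + a' for a ≤ a' (symmetric, so this suffices):
a = -4: -4+-4=-8, -4+-3=-7, -4+3=-1, -4+5=1, -4+7=3, -4+9=5, -4+12=8
a = -3: -3+-3=-6, -3+3=0, -3+5=2, -3+7=4, -3+9=6, -3+12=9
a = 3: 3+3=6, 3+5=8, 3+7=10, 3+9=12, 3+12=15
a = 5: 5+5=10, 5+7=12, 5+9=14, 5+12=17
a = 7: 7+7=14, 7+9=16, 7+12=19
a = 9: 9+9=18, 9+12=21
a = 12: 12+12=24
Distinct sums: {-8, -7, -6, -1, 0, 1, 2, 3, 4, 5, 6, 8, 9, 10, 12, 14, 15, 16, 17, 18, 19, 21, 24}
|A + A| = 23

|A + A| = 23


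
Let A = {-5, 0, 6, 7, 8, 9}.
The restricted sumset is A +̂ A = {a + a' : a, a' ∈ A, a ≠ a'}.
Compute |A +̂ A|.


Restricted sumset: A +̂ A = {a + a' : a ∈ A, a' ∈ A, a ≠ a'}.
Equivalently, take A + A and drop any sum 2a that is achievable ONLY as a + a for a ∈ A (i.e. sums representable only with equal summands).
Enumerate pairs (a, a') with a < a' (symmetric, so each unordered pair gives one sum; this covers all a ≠ a'):
  -5 + 0 = -5
  -5 + 6 = 1
  -5 + 7 = 2
  -5 + 8 = 3
  -5 + 9 = 4
  0 + 6 = 6
  0 + 7 = 7
  0 + 8 = 8
  0 + 9 = 9
  6 + 7 = 13
  6 + 8 = 14
  6 + 9 = 15
  7 + 8 = 15
  7 + 9 = 16
  8 + 9 = 17
Collected distinct sums: {-5, 1, 2, 3, 4, 6, 7, 8, 9, 13, 14, 15, 16, 17}
|A +̂ A| = 14
(Reference bound: |A +̂ A| ≥ 2|A| - 3 for |A| ≥ 2, with |A| = 6 giving ≥ 9.)

|A +̂ A| = 14


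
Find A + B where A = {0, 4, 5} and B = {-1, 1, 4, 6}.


A + B = {a + b : a ∈ A, b ∈ B}.
Enumerate all |A|·|B| = 3·4 = 12 pairs (a, b) and collect distinct sums.
a = 0: 0+-1=-1, 0+1=1, 0+4=4, 0+6=6
a = 4: 4+-1=3, 4+1=5, 4+4=8, 4+6=10
a = 5: 5+-1=4, 5+1=6, 5+4=9, 5+6=11
Collecting distinct sums: A + B = {-1, 1, 3, 4, 5, 6, 8, 9, 10, 11}
|A + B| = 10

A + B = {-1, 1, 3, 4, 5, 6, 8, 9, 10, 11}


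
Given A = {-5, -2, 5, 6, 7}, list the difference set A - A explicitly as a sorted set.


A - A = {a - a' : a, a' ∈ A}.
Compute a - a' for each ordered pair (a, a'):
a = -5: -5--5=0, -5--2=-3, -5-5=-10, -5-6=-11, -5-7=-12
a = -2: -2--5=3, -2--2=0, -2-5=-7, -2-6=-8, -2-7=-9
a = 5: 5--5=10, 5--2=7, 5-5=0, 5-6=-1, 5-7=-2
a = 6: 6--5=11, 6--2=8, 6-5=1, 6-6=0, 6-7=-1
a = 7: 7--5=12, 7--2=9, 7-5=2, 7-6=1, 7-7=0
Collecting distinct values (and noting 0 appears from a-a):
A - A = {-12, -11, -10, -9, -8, -7, -3, -2, -1, 0, 1, 2, 3, 7, 8, 9, 10, 11, 12}
|A - A| = 19

A - A = {-12, -11, -10, -9, -8, -7, -3, -2, -1, 0, 1, 2, 3, 7, 8, 9, 10, 11, 12}


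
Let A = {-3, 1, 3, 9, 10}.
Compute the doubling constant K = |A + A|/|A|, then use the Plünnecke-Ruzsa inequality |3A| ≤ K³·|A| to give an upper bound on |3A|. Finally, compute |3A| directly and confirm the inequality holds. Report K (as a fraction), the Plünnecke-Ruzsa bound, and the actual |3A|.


|A| = 5.
Step 1: Compute A + A by enumerating all 25 pairs.
A + A = {-6, -2, 0, 2, 4, 6, 7, 10, 11, 12, 13, 18, 19, 20}, so |A + A| = 14.
Step 2: Doubling constant K = |A + A|/|A| = 14/5 = 14/5 ≈ 2.8000.
Step 3: Plünnecke-Ruzsa gives |3A| ≤ K³·|A| = (2.8000)³ · 5 ≈ 109.7600.
Step 4: Compute 3A = A + A + A directly by enumerating all triples (a,b,c) ∈ A³; |3A| = 28.
Step 5: Check 28 ≤ 109.7600? Yes ✓.

K = 14/5, Plünnecke-Ruzsa bound K³|A| ≈ 109.7600, |3A| = 28, inequality holds.


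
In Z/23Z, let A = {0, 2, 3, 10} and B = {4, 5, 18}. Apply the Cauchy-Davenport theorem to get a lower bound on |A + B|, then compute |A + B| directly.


Cauchy-Davenport: |A + B| ≥ min(p, |A| + |B| - 1) for A, B nonempty in Z/pZ.
|A| = 4, |B| = 3, p = 23.
CD lower bound = min(23, 4 + 3 - 1) = min(23, 6) = 6.
Compute A + B mod 23 directly:
a = 0: 0+4=4, 0+5=5, 0+18=18
a = 2: 2+4=6, 2+5=7, 2+18=20
a = 3: 3+4=7, 3+5=8, 3+18=21
a = 10: 10+4=14, 10+5=15, 10+18=5
A + B = {4, 5, 6, 7, 8, 14, 15, 18, 20, 21}, so |A + B| = 10.
Verify: 10 ≥ 6? Yes ✓.

CD lower bound = 6, actual |A + B| = 10.


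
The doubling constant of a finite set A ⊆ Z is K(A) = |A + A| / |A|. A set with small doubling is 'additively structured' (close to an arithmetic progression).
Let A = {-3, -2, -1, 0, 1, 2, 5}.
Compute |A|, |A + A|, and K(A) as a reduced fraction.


|A| = 7.
Compute A + A by enumerating all 49 pairs.
A + A = {-6, -5, -4, -3, -2, -1, 0, 1, 2, 3, 4, 5, 6, 7, 10}, so |A + A| = 15.
K = |A + A| / |A| = 15/7 (already in lowest terms) ≈ 2.1429.
Reference: AP of size 7 gives K = 13/7 ≈ 1.8571; a fully generic set of size 7 gives K ≈ 4.0000.

|A| = 7, |A + A| = 15, K = 15/7.


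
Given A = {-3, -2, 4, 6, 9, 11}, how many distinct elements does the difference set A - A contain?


A - A = {a - a' : a, a' ∈ A}; |A| = 6.
Bounds: 2|A|-1 ≤ |A - A| ≤ |A|² - |A| + 1, i.e. 11 ≤ |A - A| ≤ 31.
Note: 0 ∈ A - A always (from a - a). The set is symmetric: if d ∈ A - A then -d ∈ A - A.
Enumerate nonzero differences d = a - a' with a > a' (then include -d):
Positive differences: {1, 2, 3, 5, 6, 7, 8, 9, 11, 12, 13, 14}
Full difference set: {0} ∪ (positive diffs) ∪ (negative diffs).
|A - A| = 1 + 2·12 = 25 (matches direct enumeration: 25).

|A - A| = 25


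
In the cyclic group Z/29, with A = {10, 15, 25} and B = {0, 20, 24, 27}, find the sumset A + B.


Work in Z/29Z: reduce every sum a + b modulo 29.
Enumerate all 12 pairs:
a = 10: 10+0=10, 10+20=1, 10+24=5, 10+27=8
a = 15: 15+0=15, 15+20=6, 15+24=10, 15+27=13
a = 25: 25+0=25, 25+20=16, 25+24=20, 25+27=23
Distinct residues collected: {1, 5, 6, 8, 10, 13, 15, 16, 20, 23, 25}
|A + B| = 11 (out of 29 total residues).

A + B = {1, 5, 6, 8, 10, 13, 15, 16, 20, 23, 25}


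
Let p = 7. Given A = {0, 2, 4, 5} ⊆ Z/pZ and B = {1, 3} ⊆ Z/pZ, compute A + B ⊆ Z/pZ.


Work in Z/7Z: reduce every sum a + b modulo 7.
Enumerate all 8 pairs:
a = 0: 0+1=1, 0+3=3
a = 2: 2+1=3, 2+3=5
a = 4: 4+1=5, 4+3=0
a = 5: 5+1=6, 5+3=1
Distinct residues collected: {0, 1, 3, 5, 6}
|A + B| = 5 (out of 7 total residues).

A + B = {0, 1, 3, 5, 6}


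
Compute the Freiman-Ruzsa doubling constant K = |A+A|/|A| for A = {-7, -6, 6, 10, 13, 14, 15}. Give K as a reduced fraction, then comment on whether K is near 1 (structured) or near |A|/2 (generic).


|A| = 7.
Compute A + A by enumerating all 49 pairs.
A + A = {-14, -13, -12, -1, 0, 3, 4, 6, 7, 8, 9, 12, 16, 19, 20, 21, 23, 24, 25, 26, 27, 28, 29, 30}, so |A + A| = 24.
K = |A + A| / |A| = 24/7 (already in lowest terms) ≈ 3.4286.
Reference: AP of size 7 gives K = 13/7 ≈ 1.8571; a fully generic set of size 7 gives K ≈ 4.0000.

|A| = 7, |A + A| = 24, K = 24/7.


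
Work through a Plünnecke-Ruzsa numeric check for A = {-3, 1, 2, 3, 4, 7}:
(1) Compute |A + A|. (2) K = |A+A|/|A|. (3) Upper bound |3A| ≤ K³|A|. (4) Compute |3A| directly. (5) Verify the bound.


|A| = 6.
Step 1: Compute A + A by enumerating all 36 pairs.
A + A = {-6, -2, -1, 0, 1, 2, 3, 4, 5, 6, 7, 8, 9, 10, 11, 14}, so |A + A| = 16.
Step 2: Doubling constant K = |A + A|/|A| = 16/6 = 16/6 ≈ 2.6667.
Step 3: Plünnecke-Ruzsa gives |3A| ≤ K³·|A| = (2.6667)³ · 6 ≈ 113.7778.
Step 4: Compute 3A = A + A + A directly by enumerating all triples (a,b,c) ∈ A³; |3A| = 26.
Step 5: Check 26 ≤ 113.7778? Yes ✓.

K = 16/6, Plünnecke-Ruzsa bound K³|A| ≈ 113.7778, |3A| = 26, inequality holds.


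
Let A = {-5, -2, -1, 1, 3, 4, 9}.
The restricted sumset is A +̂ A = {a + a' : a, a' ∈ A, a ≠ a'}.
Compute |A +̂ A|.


Restricted sumset: A +̂ A = {a + a' : a ∈ A, a' ∈ A, a ≠ a'}.
Equivalently, take A + A and drop any sum 2a that is achievable ONLY as a + a for a ∈ A (i.e. sums representable only with equal summands).
Enumerate pairs (a, a') with a < a' (symmetric, so each unordered pair gives one sum; this covers all a ≠ a'):
  -5 + -2 = -7
  -5 + -1 = -6
  -5 + 1 = -4
  -5 + 3 = -2
  -5 + 4 = -1
  -5 + 9 = 4
  -2 + -1 = -3
  -2 + 1 = -1
  -2 + 3 = 1
  -2 + 4 = 2
  -2 + 9 = 7
  -1 + 1 = 0
  -1 + 3 = 2
  -1 + 4 = 3
  -1 + 9 = 8
  1 + 3 = 4
  1 + 4 = 5
  1 + 9 = 10
  3 + 4 = 7
  3 + 9 = 12
  4 + 9 = 13
Collected distinct sums: {-7, -6, -4, -3, -2, -1, 0, 1, 2, 3, 4, 5, 7, 8, 10, 12, 13}
|A +̂ A| = 17
(Reference bound: |A +̂ A| ≥ 2|A| - 3 for |A| ≥ 2, with |A| = 7 giving ≥ 11.)

|A +̂ A| = 17


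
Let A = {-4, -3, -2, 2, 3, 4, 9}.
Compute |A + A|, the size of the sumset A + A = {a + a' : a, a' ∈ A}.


A + A = {a + a' : a, a' ∈ A}; |A| = 7.
General bounds: 2|A| - 1 ≤ |A + A| ≤ |A|(|A|+1)/2, i.e. 13 ≤ |A + A| ≤ 28.
Lower bound 2|A|-1 is attained iff A is an arithmetic progression.
Enumerate sums a + a' for a ≤ a' (symmetric, so this suffices):
a = -4: -4+-4=-8, -4+-3=-7, -4+-2=-6, -4+2=-2, -4+3=-1, -4+4=0, -4+9=5
a = -3: -3+-3=-6, -3+-2=-5, -3+2=-1, -3+3=0, -3+4=1, -3+9=6
a = -2: -2+-2=-4, -2+2=0, -2+3=1, -2+4=2, -2+9=7
a = 2: 2+2=4, 2+3=5, 2+4=6, 2+9=11
a = 3: 3+3=6, 3+4=7, 3+9=12
a = 4: 4+4=8, 4+9=13
a = 9: 9+9=18
Distinct sums: {-8, -7, -6, -5, -4, -2, -1, 0, 1, 2, 4, 5, 6, 7, 8, 11, 12, 13, 18}
|A + A| = 19

|A + A| = 19


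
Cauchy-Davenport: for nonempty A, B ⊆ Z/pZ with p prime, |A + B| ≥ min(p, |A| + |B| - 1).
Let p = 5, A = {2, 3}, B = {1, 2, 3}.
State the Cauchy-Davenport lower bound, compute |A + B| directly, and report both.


Cauchy-Davenport: |A + B| ≥ min(p, |A| + |B| - 1) for A, B nonempty in Z/pZ.
|A| = 2, |B| = 3, p = 5.
CD lower bound = min(5, 2 + 3 - 1) = min(5, 4) = 4.
Compute A + B mod 5 directly:
a = 2: 2+1=3, 2+2=4, 2+3=0
a = 3: 3+1=4, 3+2=0, 3+3=1
A + B = {0, 1, 3, 4}, so |A + B| = 4.
Verify: 4 ≥ 4? Yes ✓.

CD lower bound = 4, actual |A + B| = 4.


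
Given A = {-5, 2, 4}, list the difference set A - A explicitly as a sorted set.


A - A = {a - a' : a, a' ∈ A}.
Compute a - a' for each ordered pair (a, a'):
a = -5: -5--5=0, -5-2=-7, -5-4=-9
a = 2: 2--5=7, 2-2=0, 2-4=-2
a = 4: 4--5=9, 4-2=2, 4-4=0
Collecting distinct values (and noting 0 appears from a-a):
A - A = {-9, -7, -2, 0, 2, 7, 9}
|A - A| = 7

A - A = {-9, -7, -2, 0, 2, 7, 9}


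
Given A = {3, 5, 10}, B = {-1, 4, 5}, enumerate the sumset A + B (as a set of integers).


A + B = {a + b : a ∈ A, b ∈ B}.
Enumerate all |A|·|B| = 3·3 = 9 pairs (a, b) and collect distinct sums.
a = 3: 3+-1=2, 3+4=7, 3+5=8
a = 5: 5+-1=4, 5+4=9, 5+5=10
a = 10: 10+-1=9, 10+4=14, 10+5=15
Collecting distinct sums: A + B = {2, 4, 7, 8, 9, 10, 14, 15}
|A + B| = 8

A + B = {2, 4, 7, 8, 9, 10, 14, 15}


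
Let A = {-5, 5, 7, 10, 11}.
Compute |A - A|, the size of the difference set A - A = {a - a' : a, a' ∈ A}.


A - A = {a - a' : a, a' ∈ A}; |A| = 5.
Bounds: 2|A|-1 ≤ |A - A| ≤ |A|² - |A| + 1, i.e. 9 ≤ |A - A| ≤ 21.
Note: 0 ∈ A - A always (from a - a). The set is symmetric: if d ∈ A - A then -d ∈ A - A.
Enumerate nonzero differences d = a - a' with a > a' (then include -d):
Positive differences: {1, 2, 3, 4, 5, 6, 10, 12, 15, 16}
Full difference set: {0} ∪ (positive diffs) ∪ (negative diffs).
|A - A| = 1 + 2·10 = 21 (matches direct enumeration: 21).

|A - A| = 21


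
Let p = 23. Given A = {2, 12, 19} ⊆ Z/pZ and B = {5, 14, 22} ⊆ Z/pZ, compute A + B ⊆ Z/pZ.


Work in Z/23Z: reduce every sum a + b modulo 23.
Enumerate all 9 pairs:
a = 2: 2+5=7, 2+14=16, 2+22=1
a = 12: 12+5=17, 12+14=3, 12+22=11
a = 19: 19+5=1, 19+14=10, 19+22=18
Distinct residues collected: {1, 3, 7, 10, 11, 16, 17, 18}
|A + B| = 8 (out of 23 total residues).

A + B = {1, 3, 7, 10, 11, 16, 17, 18}


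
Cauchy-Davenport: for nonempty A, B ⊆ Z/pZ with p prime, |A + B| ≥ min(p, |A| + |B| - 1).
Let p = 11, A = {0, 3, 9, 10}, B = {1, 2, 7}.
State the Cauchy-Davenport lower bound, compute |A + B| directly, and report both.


Cauchy-Davenport: |A + B| ≥ min(p, |A| + |B| - 1) for A, B nonempty in Z/pZ.
|A| = 4, |B| = 3, p = 11.
CD lower bound = min(11, 4 + 3 - 1) = min(11, 6) = 6.
Compute A + B mod 11 directly:
a = 0: 0+1=1, 0+2=2, 0+7=7
a = 3: 3+1=4, 3+2=5, 3+7=10
a = 9: 9+1=10, 9+2=0, 9+7=5
a = 10: 10+1=0, 10+2=1, 10+7=6
A + B = {0, 1, 2, 4, 5, 6, 7, 10}, so |A + B| = 8.
Verify: 8 ≥ 6? Yes ✓.

CD lower bound = 6, actual |A + B| = 8.


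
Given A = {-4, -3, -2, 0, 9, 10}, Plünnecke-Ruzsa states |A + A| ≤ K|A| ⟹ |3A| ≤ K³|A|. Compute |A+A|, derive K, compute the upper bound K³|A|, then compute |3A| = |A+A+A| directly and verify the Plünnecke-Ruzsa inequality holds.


|A| = 6.
Step 1: Compute A + A by enumerating all 36 pairs.
A + A = {-8, -7, -6, -5, -4, -3, -2, 0, 5, 6, 7, 8, 9, 10, 18, 19, 20}, so |A + A| = 17.
Step 2: Doubling constant K = |A + A|/|A| = 17/6 = 17/6 ≈ 2.8333.
Step 3: Plünnecke-Ruzsa gives |3A| ≤ K³·|A| = (2.8333)³ · 6 ≈ 136.4722.
Step 4: Compute 3A = A + A + A directly by enumerating all triples (a,b,c) ∈ A³; |3A| = 33.
Step 5: Check 33 ≤ 136.4722? Yes ✓.

K = 17/6, Plünnecke-Ruzsa bound K³|A| ≈ 136.4722, |3A| = 33, inequality holds.


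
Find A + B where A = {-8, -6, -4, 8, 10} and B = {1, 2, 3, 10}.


A + B = {a + b : a ∈ A, b ∈ B}.
Enumerate all |A|·|B| = 5·4 = 20 pairs (a, b) and collect distinct sums.
a = -8: -8+1=-7, -8+2=-6, -8+3=-5, -8+10=2
a = -6: -6+1=-5, -6+2=-4, -6+3=-3, -6+10=4
a = -4: -4+1=-3, -4+2=-2, -4+3=-1, -4+10=6
a = 8: 8+1=9, 8+2=10, 8+3=11, 8+10=18
a = 10: 10+1=11, 10+2=12, 10+3=13, 10+10=20
Collecting distinct sums: A + B = {-7, -6, -5, -4, -3, -2, -1, 2, 4, 6, 9, 10, 11, 12, 13, 18, 20}
|A + B| = 17

A + B = {-7, -6, -5, -4, -3, -2, -1, 2, 4, 6, 9, 10, 11, 12, 13, 18, 20}


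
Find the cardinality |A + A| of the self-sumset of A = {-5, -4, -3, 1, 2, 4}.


A + A = {a + a' : a, a' ∈ A}; |A| = 6.
General bounds: 2|A| - 1 ≤ |A + A| ≤ |A|(|A|+1)/2, i.e. 11 ≤ |A + A| ≤ 21.
Lower bound 2|A|-1 is attained iff A is an arithmetic progression.
Enumerate sums a + a' for a ≤ a' (symmetric, so this suffices):
a = -5: -5+-5=-10, -5+-4=-9, -5+-3=-8, -5+1=-4, -5+2=-3, -5+4=-1
a = -4: -4+-4=-8, -4+-3=-7, -4+1=-3, -4+2=-2, -4+4=0
a = -3: -3+-3=-6, -3+1=-2, -3+2=-1, -3+4=1
a = 1: 1+1=2, 1+2=3, 1+4=5
a = 2: 2+2=4, 2+4=6
a = 4: 4+4=8
Distinct sums: {-10, -9, -8, -7, -6, -4, -3, -2, -1, 0, 1, 2, 3, 4, 5, 6, 8}
|A + A| = 17

|A + A| = 17


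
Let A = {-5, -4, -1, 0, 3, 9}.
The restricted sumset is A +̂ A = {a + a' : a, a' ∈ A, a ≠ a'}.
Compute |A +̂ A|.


Restricted sumset: A +̂ A = {a + a' : a ∈ A, a' ∈ A, a ≠ a'}.
Equivalently, take A + A and drop any sum 2a that is achievable ONLY as a + a for a ∈ A (i.e. sums representable only with equal summands).
Enumerate pairs (a, a') with a < a' (symmetric, so each unordered pair gives one sum; this covers all a ≠ a'):
  -5 + -4 = -9
  -5 + -1 = -6
  -5 + 0 = -5
  -5 + 3 = -2
  -5 + 9 = 4
  -4 + -1 = -5
  -4 + 0 = -4
  -4 + 3 = -1
  -4 + 9 = 5
  -1 + 0 = -1
  -1 + 3 = 2
  -1 + 9 = 8
  0 + 3 = 3
  0 + 9 = 9
  3 + 9 = 12
Collected distinct sums: {-9, -6, -5, -4, -2, -1, 2, 3, 4, 5, 8, 9, 12}
|A +̂ A| = 13
(Reference bound: |A +̂ A| ≥ 2|A| - 3 for |A| ≥ 2, with |A| = 6 giving ≥ 9.)

|A +̂ A| = 13


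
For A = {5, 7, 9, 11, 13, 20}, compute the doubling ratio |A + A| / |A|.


|A| = 6.
Compute A + A by enumerating all 36 pairs.
A + A = {10, 12, 14, 16, 18, 20, 22, 24, 25, 26, 27, 29, 31, 33, 40}, so |A + A| = 15.
K = |A + A| / |A| = 15/6 = 5/2 ≈ 2.5000.
Reference: AP of size 6 gives K = 11/6 ≈ 1.8333; a fully generic set of size 6 gives K ≈ 3.5000.

|A| = 6, |A + A| = 15, K = 15/6 = 5/2.


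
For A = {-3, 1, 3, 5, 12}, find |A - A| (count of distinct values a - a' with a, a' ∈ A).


A - A = {a - a' : a, a' ∈ A}; |A| = 5.
Bounds: 2|A|-1 ≤ |A - A| ≤ |A|² - |A| + 1, i.e. 9 ≤ |A - A| ≤ 21.
Note: 0 ∈ A - A always (from a - a). The set is symmetric: if d ∈ A - A then -d ∈ A - A.
Enumerate nonzero differences d = a - a' with a > a' (then include -d):
Positive differences: {2, 4, 6, 7, 8, 9, 11, 15}
Full difference set: {0} ∪ (positive diffs) ∪ (negative diffs).
|A - A| = 1 + 2·8 = 17 (matches direct enumeration: 17).

|A - A| = 17


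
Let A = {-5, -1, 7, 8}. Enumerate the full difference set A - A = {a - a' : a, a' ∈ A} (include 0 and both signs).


A - A = {a - a' : a, a' ∈ A}.
Compute a - a' for each ordered pair (a, a'):
a = -5: -5--5=0, -5--1=-4, -5-7=-12, -5-8=-13
a = -1: -1--5=4, -1--1=0, -1-7=-8, -1-8=-9
a = 7: 7--5=12, 7--1=8, 7-7=0, 7-8=-1
a = 8: 8--5=13, 8--1=9, 8-7=1, 8-8=0
Collecting distinct values (and noting 0 appears from a-a):
A - A = {-13, -12, -9, -8, -4, -1, 0, 1, 4, 8, 9, 12, 13}
|A - A| = 13

A - A = {-13, -12, -9, -8, -4, -1, 0, 1, 4, 8, 9, 12, 13}


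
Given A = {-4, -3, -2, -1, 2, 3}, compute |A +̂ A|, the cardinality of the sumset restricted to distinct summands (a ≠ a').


Restricted sumset: A +̂ A = {a + a' : a ∈ A, a' ∈ A, a ≠ a'}.
Equivalently, take A + A and drop any sum 2a that is achievable ONLY as a + a for a ∈ A (i.e. sums representable only with equal summands).
Enumerate pairs (a, a') with a < a' (symmetric, so each unordered pair gives one sum; this covers all a ≠ a'):
  -4 + -3 = -7
  -4 + -2 = -6
  -4 + -1 = -5
  -4 + 2 = -2
  -4 + 3 = -1
  -3 + -2 = -5
  -3 + -1 = -4
  -3 + 2 = -1
  -3 + 3 = 0
  -2 + -1 = -3
  -2 + 2 = 0
  -2 + 3 = 1
  -1 + 2 = 1
  -1 + 3 = 2
  2 + 3 = 5
Collected distinct sums: {-7, -6, -5, -4, -3, -2, -1, 0, 1, 2, 5}
|A +̂ A| = 11
(Reference bound: |A +̂ A| ≥ 2|A| - 3 for |A| ≥ 2, with |A| = 6 giving ≥ 9.)

|A +̂ A| = 11


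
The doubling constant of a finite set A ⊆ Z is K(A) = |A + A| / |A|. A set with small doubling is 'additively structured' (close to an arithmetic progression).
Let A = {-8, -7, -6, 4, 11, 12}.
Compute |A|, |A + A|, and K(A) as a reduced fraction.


|A| = 6.
Compute A + A by enumerating all 36 pairs.
A + A = {-16, -15, -14, -13, -12, -4, -3, -2, 3, 4, 5, 6, 8, 15, 16, 22, 23, 24}, so |A + A| = 18.
K = |A + A| / |A| = 18/6 = 3/1 ≈ 3.0000.
Reference: AP of size 6 gives K = 11/6 ≈ 1.8333; a fully generic set of size 6 gives K ≈ 3.5000.

|A| = 6, |A + A| = 18, K = 18/6 = 3/1.


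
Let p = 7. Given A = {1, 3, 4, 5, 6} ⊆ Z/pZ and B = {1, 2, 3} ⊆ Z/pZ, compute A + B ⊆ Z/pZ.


Work in Z/7Z: reduce every sum a + b modulo 7.
Enumerate all 15 pairs:
a = 1: 1+1=2, 1+2=3, 1+3=4
a = 3: 3+1=4, 3+2=5, 3+3=6
a = 4: 4+1=5, 4+2=6, 4+3=0
a = 5: 5+1=6, 5+2=0, 5+3=1
a = 6: 6+1=0, 6+2=1, 6+3=2
Distinct residues collected: {0, 1, 2, 3, 4, 5, 6}
|A + B| = 7 (out of 7 total residues).

A + B = {0, 1, 2, 3, 4, 5, 6}


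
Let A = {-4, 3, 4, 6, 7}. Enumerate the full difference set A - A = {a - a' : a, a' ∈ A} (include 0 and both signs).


A - A = {a - a' : a, a' ∈ A}.
Compute a - a' for each ordered pair (a, a'):
a = -4: -4--4=0, -4-3=-7, -4-4=-8, -4-6=-10, -4-7=-11
a = 3: 3--4=7, 3-3=0, 3-4=-1, 3-6=-3, 3-7=-4
a = 4: 4--4=8, 4-3=1, 4-4=0, 4-6=-2, 4-7=-3
a = 6: 6--4=10, 6-3=3, 6-4=2, 6-6=0, 6-7=-1
a = 7: 7--4=11, 7-3=4, 7-4=3, 7-6=1, 7-7=0
Collecting distinct values (and noting 0 appears from a-a):
A - A = {-11, -10, -8, -7, -4, -3, -2, -1, 0, 1, 2, 3, 4, 7, 8, 10, 11}
|A - A| = 17

A - A = {-11, -10, -8, -7, -4, -3, -2, -1, 0, 1, 2, 3, 4, 7, 8, 10, 11}


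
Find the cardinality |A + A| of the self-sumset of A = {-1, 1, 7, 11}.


A + A = {a + a' : a, a' ∈ A}; |A| = 4.
General bounds: 2|A| - 1 ≤ |A + A| ≤ |A|(|A|+1)/2, i.e. 7 ≤ |A + A| ≤ 10.
Lower bound 2|A|-1 is attained iff A is an arithmetic progression.
Enumerate sums a + a' for a ≤ a' (symmetric, so this suffices):
a = -1: -1+-1=-2, -1+1=0, -1+7=6, -1+11=10
a = 1: 1+1=2, 1+7=8, 1+11=12
a = 7: 7+7=14, 7+11=18
a = 11: 11+11=22
Distinct sums: {-2, 0, 2, 6, 8, 10, 12, 14, 18, 22}
|A + A| = 10

|A + A| = 10


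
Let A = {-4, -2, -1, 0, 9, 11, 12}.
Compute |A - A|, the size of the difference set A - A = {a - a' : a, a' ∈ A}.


A - A = {a - a' : a, a' ∈ A}; |A| = 7.
Bounds: 2|A|-1 ≤ |A - A| ≤ |A|² - |A| + 1, i.e. 13 ≤ |A - A| ≤ 43.
Note: 0 ∈ A - A always (from a - a). The set is symmetric: if d ∈ A - A then -d ∈ A - A.
Enumerate nonzero differences d = a - a' with a > a' (then include -d):
Positive differences: {1, 2, 3, 4, 9, 10, 11, 12, 13, 14, 15, 16}
Full difference set: {0} ∪ (positive diffs) ∪ (negative diffs).
|A - A| = 1 + 2·12 = 25 (matches direct enumeration: 25).

|A - A| = 25


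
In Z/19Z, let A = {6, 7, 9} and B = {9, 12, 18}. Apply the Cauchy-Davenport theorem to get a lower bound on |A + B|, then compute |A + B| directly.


Cauchy-Davenport: |A + B| ≥ min(p, |A| + |B| - 1) for A, B nonempty in Z/pZ.
|A| = 3, |B| = 3, p = 19.
CD lower bound = min(19, 3 + 3 - 1) = min(19, 5) = 5.
Compute A + B mod 19 directly:
a = 6: 6+9=15, 6+12=18, 6+18=5
a = 7: 7+9=16, 7+12=0, 7+18=6
a = 9: 9+9=18, 9+12=2, 9+18=8
A + B = {0, 2, 5, 6, 8, 15, 16, 18}, so |A + B| = 8.
Verify: 8 ≥ 5? Yes ✓.

CD lower bound = 5, actual |A + B| = 8.


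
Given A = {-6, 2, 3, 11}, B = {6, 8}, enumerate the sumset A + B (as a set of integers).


A + B = {a + b : a ∈ A, b ∈ B}.
Enumerate all |A|·|B| = 4·2 = 8 pairs (a, b) and collect distinct sums.
a = -6: -6+6=0, -6+8=2
a = 2: 2+6=8, 2+8=10
a = 3: 3+6=9, 3+8=11
a = 11: 11+6=17, 11+8=19
Collecting distinct sums: A + B = {0, 2, 8, 9, 10, 11, 17, 19}
|A + B| = 8

A + B = {0, 2, 8, 9, 10, 11, 17, 19}


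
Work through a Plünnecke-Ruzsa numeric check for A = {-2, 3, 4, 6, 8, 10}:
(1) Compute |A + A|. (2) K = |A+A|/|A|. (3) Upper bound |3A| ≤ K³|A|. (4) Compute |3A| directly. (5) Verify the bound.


|A| = 6.
Step 1: Compute A + A by enumerating all 36 pairs.
A + A = {-4, 1, 2, 4, 6, 7, 8, 9, 10, 11, 12, 13, 14, 16, 18, 20}, so |A + A| = 16.
Step 2: Doubling constant K = |A + A|/|A| = 16/6 = 16/6 ≈ 2.6667.
Step 3: Plünnecke-Ruzsa gives |3A| ≤ K³·|A| = (2.6667)³ · 6 ≈ 113.7778.
Step 4: Compute 3A = A + A + A directly by enumerating all triples (a,b,c) ∈ A³; |3A| = 28.
Step 5: Check 28 ≤ 113.7778? Yes ✓.

K = 16/6, Plünnecke-Ruzsa bound K³|A| ≈ 113.7778, |3A| = 28, inequality holds.


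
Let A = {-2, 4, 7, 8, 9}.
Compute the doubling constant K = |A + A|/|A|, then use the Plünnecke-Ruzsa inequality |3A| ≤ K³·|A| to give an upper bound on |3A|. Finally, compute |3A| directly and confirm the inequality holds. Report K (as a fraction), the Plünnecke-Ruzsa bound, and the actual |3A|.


|A| = 5.
Step 1: Compute A + A by enumerating all 25 pairs.
A + A = {-4, 2, 5, 6, 7, 8, 11, 12, 13, 14, 15, 16, 17, 18}, so |A + A| = 14.
Step 2: Doubling constant K = |A + A|/|A| = 14/5 = 14/5 ≈ 2.8000.
Step 3: Plünnecke-Ruzsa gives |3A| ≤ K³·|A| = (2.8000)³ · 5 ≈ 109.7600.
Step 4: Compute 3A = A + A + A directly by enumerating all triples (a,b,c) ∈ A³; |3A| = 25.
Step 5: Check 25 ≤ 109.7600? Yes ✓.

K = 14/5, Plünnecke-Ruzsa bound K³|A| ≈ 109.7600, |3A| = 25, inequality holds.


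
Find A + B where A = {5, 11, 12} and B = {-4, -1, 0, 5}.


A + B = {a + b : a ∈ A, b ∈ B}.
Enumerate all |A|·|B| = 3·4 = 12 pairs (a, b) and collect distinct sums.
a = 5: 5+-4=1, 5+-1=4, 5+0=5, 5+5=10
a = 11: 11+-4=7, 11+-1=10, 11+0=11, 11+5=16
a = 12: 12+-4=8, 12+-1=11, 12+0=12, 12+5=17
Collecting distinct sums: A + B = {1, 4, 5, 7, 8, 10, 11, 12, 16, 17}
|A + B| = 10

A + B = {1, 4, 5, 7, 8, 10, 11, 12, 16, 17}


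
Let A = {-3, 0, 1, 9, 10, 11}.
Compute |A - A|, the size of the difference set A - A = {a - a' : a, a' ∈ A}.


A - A = {a - a' : a, a' ∈ A}; |A| = 6.
Bounds: 2|A|-1 ≤ |A - A| ≤ |A|² - |A| + 1, i.e. 11 ≤ |A - A| ≤ 31.
Note: 0 ∈ A - A always (from a - a). The set is symmetric: if d ∈ A - A then -d ∈ A - A.
Enumerate nonzero differences d = a - a' with a > a' (then include -d):
Positive differences: {1, 2, 3, 4, 8, 9, 10, 11, 12, 13, 14}
Full difference set: {0} ∪ (positive diffs) ∪ (negative diffs).
|A - A| = 1 + 2·11 = 23 (matches direct enumeration: 23).

|A - A| = 23


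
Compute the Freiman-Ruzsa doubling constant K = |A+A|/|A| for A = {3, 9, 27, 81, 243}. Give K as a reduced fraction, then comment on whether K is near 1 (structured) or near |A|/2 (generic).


|A| = 5.
Compute A + A by enumerating all 25 pairs.
A + A = {6, 12, 18, 30, 36, 54, 84, 90, 108, 162, 246, 252, 270, 324, 486}, so |A + A| = 15.
K = |A + A| / |A| = 15/5 = 3/1 ≈ 3.0000.
Reference: AP of size 5 gives K = 9/5 ≈ 1.8000; a fully generic set of size 5 gives K ≈ 3.0000.

|A| = 5, |A + A| = 15, K = 15/5 = 3/1.


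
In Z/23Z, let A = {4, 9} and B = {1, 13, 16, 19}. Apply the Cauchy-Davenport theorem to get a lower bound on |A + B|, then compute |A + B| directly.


Cauchy-Davenport: |A + B| ≥ min(p, |A| + |B| - 1) for A, B nonempty in Z/pZ.
|A| = 2, |B| = 4, p = 23.
CD lower bound = min(23, 2 + 4 - 1) = min(23, 5) = 5.
Compute A + B mod 23 directly:
a = 4: 4+1=5, 4+13=17, 4+16=20, 4+19=0
a = 9: 9+1=10, 9+13=22, 9+16=2, 9+19=5
A + B = {0, 2, 5, 10, 17, 20, 22}, so |A + B| = 7.
Verify: 7 ≥ 5? Yes ✓.

CD lower bound = 5, actual |A + B| = 7.


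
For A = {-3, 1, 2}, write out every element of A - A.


A - A = {a - a' : a, a' ∈ A}.
Compute a - a' for each ordered pair (a, a'):
a = -3: -3--3=0, -3-1=-4, -3-2=-5
a = 1: 1--3=4, 1-1=0, 1-2=-1
a = 2: 2--3=5, 2-1=1, 2-2=0
Collecting distinct values (and noting 0 appears from a-a):
A - A = {-5, -4, -1, 0, 1, 4, 5}
|A - A| = 7

A - A = {-5, -4, -1, 0, 1, 4, 5}


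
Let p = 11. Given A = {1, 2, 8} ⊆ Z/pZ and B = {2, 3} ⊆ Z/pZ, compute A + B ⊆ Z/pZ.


Work in Z/11Z: reduce every sum a + b modulo 11.
Enumerate all 6 pairs:
a = 1: 1+2=3, 1+3=4
a = 2: 2+2=4, 2+3=5
a = 8: 8+2=10, 8+3=0
Distinct residues collected: {0, 3, 4, 5, 10}
|A + B| = 5 (out of 11 total residues).

A + B = {0, 3, 4, 5, 10}


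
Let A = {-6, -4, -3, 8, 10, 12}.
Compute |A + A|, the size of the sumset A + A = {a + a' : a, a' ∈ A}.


A + A = {a + a' : a, a' ∈ A}; |A| = 6.
General bounds: 2|A| - 1 ≤ |A + A| ≤ |A|(|A|+1)/2, i.e. 11 ≤ |A + A| ≤ 21.
Lower bound 2|A|-1 is attained iff A is an arithmetic progression.
Enumerate sums a + a' for a ≤ a' (symmetric, so this suffices):
a = -6: -6+-6=-12, -6+-4=-10, -6+-3=-9, -6+8=2, -6+10=4, -6+12=6
a = -4: -4+-4=-8, -4+-3=-7, -4+8=4, -4+10=6, -4+12=8
a = -3: -3+-3=-6, -3+8=5, -3+10=7, -3+12=9
a = 8: 8+8=16, 8+10=18, 8+12=20
a = 10: 10+10=20, 10+12=22
a = 12: 12+12=24
Distinct sums: {-12, -10, -9, -8, -7, -6, 2, 4, 5, 6, 7, 8, 9, 16, 18, 20, 22, 24}
|A + A| = 18

|A + A| = 18


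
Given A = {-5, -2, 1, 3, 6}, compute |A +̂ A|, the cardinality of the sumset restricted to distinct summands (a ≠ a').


Restricted sumset: A +̂ A = {a + a' : a ∈ A, a' ∈ A, a ≠ a'}.
Equivalently, take A + A and drop any sum 2a that is achievable ONLY as a + a for a ∈ A (i.e. sums representable only with equal summands).
Enumerate pairs (a, a') with a < a' (symmetric, so each unordered pair gives one sum; this covers all a ≠ a'):
  -5 + -2 = -7
  -5 + 1 = -4
  -5 + 3 = -2
  -5 + 6 = 1
  -2 + 1 = -1
  -2 + 3 = 1
  -2 + 6 = 4
  1 + 3 = 4
  1 + 6 = 7
  3 + 6 = 9
Collected distinct sums: {-7, -4, -2, -1, 1, 4, 7, 9}
|A +̂ A| = 8
(Reference bound: |A +̂ A| ≥ 2|A| - 3 for |A| ≥ 2, with |A| = 5 giving ≥ 7.)

|A +̂ A| = 8


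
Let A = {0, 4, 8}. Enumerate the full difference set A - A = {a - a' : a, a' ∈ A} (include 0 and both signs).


A - A = {a - a' : a, a' ∈ A}.
Compute a - a' for each ordered pair (a, a'):
a = 0: 0-0=0, 0-4=-4, 0-8=-8
a = 4: 4-0=4, 4-4=0, 4-8=-4
a = 8: 8-0=8, 8-4=4, 8-8=0
Collecting distinct values (and noting 0 appears from a-a):
A - A = {-8, -4, 0, 4, 8}
|A - A| = 5

A - A = {-8, -4, 0, 4, 8}


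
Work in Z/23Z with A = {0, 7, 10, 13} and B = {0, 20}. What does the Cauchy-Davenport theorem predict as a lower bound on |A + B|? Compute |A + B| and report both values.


Cauchy-Davenport: |A + B| ≥ min(p, |A| + |B| - 1) for A, B nonempty in Z/pZ.
|A| = 4, |B| = 2, p = 23.
CD lower bound = min(23, 4 + 2 - 1) = min(23, 5) = 5.
Compute A + B mod 23 directly:
a = 0: 0+0=0, 0+20=20
a = 7: 7+0=7, 7+20=4
a = 10: 10+0=10, 10+20=7
a = 13: 13+0=13, 13+20=10
A + B = {0, 4, 7, 10, 13, 20}, so |A + B| = 6.
Verify: 6 ≥ 5? Yes ✓.

CD lower bound = 5, actual |A + B| = 6.


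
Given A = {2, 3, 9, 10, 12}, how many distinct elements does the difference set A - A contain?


A - A = {a - a' : a, a' ∈ A}; |A| = 5.
Bounds: 2|A|-1 ≤ |A - A| ≤ |A|² - |A| + 1, i.e. 9 ≤ |A - A| ≤ 21.
Note: 0 ∈ A - A always (from a - a). The set is symmetric: if d ∈ A - A then -d ∈ A - A.
Enumerate nonzero differences d = a - a' with a > a' (then include -d):
Positive differences: {1, 2, 3, 6, 7, 8, 9, 10}
Full difference set: {0} ∪ (positive diffs) ∪ (negative diffs).
|A - A| = 1 + 2·8 = 17 (matches direct enumeration: 17).

|A - A| = 17


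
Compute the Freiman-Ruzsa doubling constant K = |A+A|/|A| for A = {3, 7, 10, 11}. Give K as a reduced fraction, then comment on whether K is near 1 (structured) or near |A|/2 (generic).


|A| = 4.
Compute A + A by enumerating all 16 pairs.
A + A = {6, 10, 13, 14, 17, 18, 20, 21, 22}, so |A + A| = 9.
K = |A + A| / |A| = 9/4 (already in lowest terms) ≈ 2.2500.
Reference: AP of size 4 gives K = 7/4 ≈ 1.7500; a fully generic set of size 4 gives K ≈ 2.5000.

|A| = 4, |A + A| = 9, K = 9/4.


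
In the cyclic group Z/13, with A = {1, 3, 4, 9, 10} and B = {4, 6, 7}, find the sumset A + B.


Work in Z/13Z: reduce every sum a + b modulo 13.
Enumerate all 15 pairs:
a = 1: 1+4=5, 1+6=7, 1+7=8
a = 3: 3+4=7, 3+6=9, 3+7=10
a = 4: 4+4=8, 4+6=10, 4+7=11
a = 9: 9+4=0, 9+6=2, 9+7=3
a = 10: 10+4=1, 10+6=3, 10+7=4
Distinct residues collected: {0, 1, 2, 3, 4, 5, 7, 8, 9, 10, 11}
|A + B| = 11 (out of 13 total residues).

A + B = {0, 1, 2, 3, 4, 5, 7, 8, 9, 10, 11}


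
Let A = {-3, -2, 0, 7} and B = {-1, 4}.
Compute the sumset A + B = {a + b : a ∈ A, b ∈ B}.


A + B = {a + b : a ∈ A, b ∈ B}.
Enumerate all |A|·|B| = 4·2 = 8 pairs (a, b) and collect distinct sums.
a = -3: -3+-1=-4, -3+4=1
a = -2: -2+-1=-3, -2+4=2
a = 0: 0+-1=-1, 0+4=4
a = 7: 7+-1=6, 7+4=11
Collecting distinct sums: A + B = {-4, -3, -1, 1, 2, 4, 6, 11}
|A + B| = 8

A + B = {-4, -3, -1, 1, 2, 4, 6, 11}


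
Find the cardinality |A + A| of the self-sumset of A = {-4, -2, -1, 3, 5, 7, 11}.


A + A = {a + a' : a, a' ∈ A}; |A| = 7.
General bounds: 2|A| - 1 ≤ |A + A| ≤ |A|(|A|+1)/2, i.e. 13 ≤ |A + A| ≤ 28.
Lower bound 2|A|-1 is attained iff A is an arithmetic progression.
Enumerate sums a + a' for a ≤ a' (symmetric, so this suffices):
a = -4: -4+-4=-8, -4+-2=-6, -4+-1=-5, -4+3=-1, -4+5=1, -4+7=3, -4+11=7
a = -2: -2+-2=-4, -2+-1=-3, -2+3=1, -2+5=3, -2+7=5, -2+11=9
a = -1: -1+-1=-2, -1+3=2, -1+5=4, -1+7=6, -1+11=10
a = 3: 3+3=6, 3+5=8, 3+7=10, 3+11=14
a = 5: 5+5=10, 5+7=12, 5+11=16
a = 7: 7+7=14, 7+11=18
a = 11: 11+11=22
Distinct sums: {-8, -6, -5, -4, -3, -2, -1, 1, 2, 3, 4, 5, 6, 7, 8, 9, 10, 12, 14, 16, 18, 22}
|A + A| = 22

|A + A| = 22


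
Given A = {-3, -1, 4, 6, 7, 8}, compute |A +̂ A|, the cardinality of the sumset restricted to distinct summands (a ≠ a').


Restricted sumset: A +̂ A = {a + a' : a ∈ A, a' ∈ A, a ≠ a'}.
Equivalently, take A + A and drop any sum 2a that is achievable ONLY as a + a for a ∈ A (i.e. sums representable only with equal summands).
Enumerate pairs (a, a') with a < a' (symmetric, so each unordered pair gives one sum; this covers all a ≠ a'):
  -3 + -1 = -4
  -3 + 4 = 1
  -3 + 6 = 3
  -3 + 7 = 4
  -3 + 8 = 5
  -1 + 4 = 3
  -1 + 6 = 5
  -1 + 7 = 6
  -1 + 8 = 7
  4 + 6 = 10
  4 + 7 = 11
  4 + 8 = 12
  6 + 7 = 13
  6 + 8 = 14
  7 + 8 = 15
Collected distinct sums: {-4, 1, 3, 4, 5, 6, 7, 10, 11, 12, 13, 14, 15}
|A +̂ A| = 13
(Reference bound: |A +̂ A| ≥ 2|A| - 3 for |A| ≥ 2, with |A| = 6 giving ≥ 9.)

|A +̂ A| = 13
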